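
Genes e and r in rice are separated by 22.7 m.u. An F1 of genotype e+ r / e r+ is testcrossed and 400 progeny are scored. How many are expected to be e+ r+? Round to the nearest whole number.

A map distance of 22.7 m.u. corresponds to a recombination frequency of 0.227.
The F1 is e+ r / e r+, so e+ r+ is a recombinant gamete class with expected frequency r/2 = 0.227/2 = 0.1135.
Expected number = 0.1135 × 400 = 45.40 ≈ 45.

45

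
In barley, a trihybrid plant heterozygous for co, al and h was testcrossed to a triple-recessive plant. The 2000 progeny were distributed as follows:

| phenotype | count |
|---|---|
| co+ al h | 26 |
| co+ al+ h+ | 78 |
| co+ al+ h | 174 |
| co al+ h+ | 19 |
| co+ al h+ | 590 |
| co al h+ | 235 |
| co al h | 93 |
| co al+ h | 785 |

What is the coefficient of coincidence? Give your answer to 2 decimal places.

0.92

The two most frequent reciprocal classes, co+ al h+ and co al+ h, are the parental types, so the F1 was co+ al h+ / co al+ h.
The two rarest classes, co+ al h and co al+ h+, are the double crossovers. Comparing them with the parentals, only the h allele has switched, so h is the middle locus and the order is al – h – co.
al–h: (171 + 45)/2000 = 0.1080; h–co: (409 + 45)/2000 = 0.2270.
Expected DCO frequency = 0.1080 × 0.2270 ≈ 0.02452; observed = 45/2000 ≈ 0.02250.
Coefficient of coincidence = 0.02250/0.02452 ≈ 0.92.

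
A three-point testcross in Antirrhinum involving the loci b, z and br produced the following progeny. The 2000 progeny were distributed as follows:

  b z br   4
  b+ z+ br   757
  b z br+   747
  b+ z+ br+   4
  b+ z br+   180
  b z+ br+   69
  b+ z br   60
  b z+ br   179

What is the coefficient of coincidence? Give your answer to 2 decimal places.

0.32

The two most frequent reciprocal classes, b z br+ and b+ z+ br, are the parental types, so the F1 was b z br+ / b+ z+ br.
The two rarest classes, b z br and b+ z+ br+, are the double crossovers. Comparing them with the parentals, only the br allele has switched, so br is the middle locus and the order is b – br – z.
b–br: (359 + 8)/2000 = 0.1835; br–z: (129 + 8)/2000 = 0.0685.
Expected DCO frequency = 0.1835 × 0.0685 ≈ 0.01257; observed = 8/2000 ≈ 0.00400.
Coefficient of coincidence = 0.00400/0.01257 ≈ 0.32.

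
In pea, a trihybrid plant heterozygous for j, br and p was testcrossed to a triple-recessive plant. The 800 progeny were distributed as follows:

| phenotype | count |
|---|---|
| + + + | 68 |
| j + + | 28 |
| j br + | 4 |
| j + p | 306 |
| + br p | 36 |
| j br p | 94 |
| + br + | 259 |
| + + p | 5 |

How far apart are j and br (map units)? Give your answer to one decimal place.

21.4 map units

The two most frequent reciprocal classes, + br + and j + p, are the parental types, so the F1 was + br + / j + p.
The two rarest classes, j br + and + + p, are the double crossovers. Comparing them with the parentals, only the j allele has switched, so j is the middle locus and the order is br – j – p.
Crossovers in the br–j interval produce the single-crossover classes + + + and j br p (68 + 94 = 162) plus the double crossovers (9).
RF(br–j) = (162 + 9) / 800 = 171/800 = 0.2137 → 21.4 map units.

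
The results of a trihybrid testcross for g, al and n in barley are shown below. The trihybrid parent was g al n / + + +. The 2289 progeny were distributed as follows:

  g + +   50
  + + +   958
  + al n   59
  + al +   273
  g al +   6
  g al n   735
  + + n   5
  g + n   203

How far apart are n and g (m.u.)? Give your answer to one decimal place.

5.2 m.u.

The two rarest classes, g al + and + + n, are the double crossovers. Comparing them with the parentals, only the n allele has switched, so n is the middle locus and the order is g – n – al.
Crossovers in the g–n interval produce the single-crossover classes + al n and g + + (59 + 50 = 109) plus the double crossovers (11).
RF(g–n) = (109 + 11) / 2289 = 120/2289 = 0.0524 → 5.2 m.u.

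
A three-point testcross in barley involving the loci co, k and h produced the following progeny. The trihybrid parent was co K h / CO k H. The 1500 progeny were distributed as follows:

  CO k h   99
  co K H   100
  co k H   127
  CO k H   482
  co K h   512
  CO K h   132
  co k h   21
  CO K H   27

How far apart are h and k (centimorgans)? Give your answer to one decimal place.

The two rarest classes, co k h and CO K H, are the double crossovers. Comparing them with the parentals, only the k allele has switched, so k is the middle locus and the order is co – k – h.
Crossovers in the k–h interval produce the single-crossover classes co K H and CO k h (100 + 99 = 199) plus the double crossovers (48).
RF(k–h) = (199 + 48) / 1500 = 247/1500 = 0.1647 → 16.5 centimorgans.

16.5 centimorgans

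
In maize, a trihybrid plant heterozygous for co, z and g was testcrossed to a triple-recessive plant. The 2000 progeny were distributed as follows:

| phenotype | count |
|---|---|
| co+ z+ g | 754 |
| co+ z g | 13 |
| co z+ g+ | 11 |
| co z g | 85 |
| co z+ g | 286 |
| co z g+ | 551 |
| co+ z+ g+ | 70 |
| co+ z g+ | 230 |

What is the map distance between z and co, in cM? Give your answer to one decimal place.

The two most frequent reciprocal classes, co+ z+ g and co z g+, are the parental types, so the F1 was co+ z+ g / co z g+.
The two rarest classes, co+ z g and co z+ g+, are the double crossovers. Comparing them with the parentals, only the z allele has switched, so z is the middle locus and the order is co – z – g.
Crossovers in the co–z interval produce the single-crossover classes co z+ g and co+ z g+ (286 + 230 = 516) plus the double crossovers (24).
RF(co–z) = (516 + 24) / 2000 = 540/2000 = 0.2700 → 27.0 cM.

27.0 cM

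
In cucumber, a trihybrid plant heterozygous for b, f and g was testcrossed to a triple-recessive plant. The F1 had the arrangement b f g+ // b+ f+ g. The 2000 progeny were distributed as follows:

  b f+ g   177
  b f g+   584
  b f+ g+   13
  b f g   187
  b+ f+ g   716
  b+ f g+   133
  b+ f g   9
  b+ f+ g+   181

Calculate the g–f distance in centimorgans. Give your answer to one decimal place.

The two rarest classes, b f+ g+ and b+ f g, are the double crossovers. Comparing them with the parentals, only the f allele has switched, so f is the middle locus and the order is g – f – b.
Crossovers in the g–f interval produce the single-crossover classes b f g and b+ f+ g+ (187 + 181 = 368) plus the double crossovers (22).
RF(g–f) = (368 + 22) / 2000 = 390/2000 = 0.1950 → 19.5 centimorgans.

19.5 centimorgans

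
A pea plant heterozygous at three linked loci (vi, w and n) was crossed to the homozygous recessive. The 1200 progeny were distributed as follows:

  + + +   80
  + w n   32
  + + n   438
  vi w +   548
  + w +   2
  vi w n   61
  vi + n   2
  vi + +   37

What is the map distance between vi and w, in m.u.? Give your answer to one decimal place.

6.1 m.u.

The two most frequent reciprocal classes, vi w + and + + n, are the parental types, so the F1 was vi w + / + + n.
The two rarest classes, + w + and vi + n, are the double crossovers. Comparing them with the parentals, only the vi allele has switched, so vi is the middle locus and the order is n – vi – w.
Crossovers in the vi–w interval produce the single-crossover classes vi + + and + w n (37 + 32 = 69) plus the double crossovers (4).
RF(vi–w) = (69 + 4) / 1200 = 73/1200 = 0.0608 → 6.1 m.u.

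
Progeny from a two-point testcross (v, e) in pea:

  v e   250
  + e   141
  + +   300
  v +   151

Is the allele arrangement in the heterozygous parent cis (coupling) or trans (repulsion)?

The two most frequent classes are + + (300) and v e (250); these are the parental (non-recombinant) types.
So the F1 carried + + on one chromosome and v e on the other — the recessive alleles are on the same chromosome (cis / coupling).

cis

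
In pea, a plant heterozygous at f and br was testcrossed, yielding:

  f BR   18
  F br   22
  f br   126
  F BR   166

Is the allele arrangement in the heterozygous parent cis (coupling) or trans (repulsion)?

cis

The two most frequent classes are F BR (166) and f br (126); these are the parental (non-recombinant) types.
So the F1 carried F BR on one chromosome and f br on the other — the recessive alleles are on the same chromosome (cis / coupling).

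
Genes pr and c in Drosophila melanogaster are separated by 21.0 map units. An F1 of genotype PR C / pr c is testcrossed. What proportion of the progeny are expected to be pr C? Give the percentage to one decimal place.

A map distance of 21.0 map units corresponds to a recombination frequency of 0.210.
The F1 is PR C / pr c, so pr C is a recombinant gamete class with expected frequency r/2 = 0.210/2 = 0.1050.
That is 0.1050 = 10.5% of the progeny.

10.5%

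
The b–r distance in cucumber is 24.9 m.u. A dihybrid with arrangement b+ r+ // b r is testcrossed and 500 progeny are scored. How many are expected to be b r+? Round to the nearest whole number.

A map distance of 24.9 m.u. corresponds to a recombination frequency of 0.249.
The F1 is b+ r+ / b r, so b r+ is a recombinant gamete class with expected frequency r/2 = 0.249/2 = 0.1245.
Expected number = 0.1245 × 500 = 62.25 ≈ 62.

62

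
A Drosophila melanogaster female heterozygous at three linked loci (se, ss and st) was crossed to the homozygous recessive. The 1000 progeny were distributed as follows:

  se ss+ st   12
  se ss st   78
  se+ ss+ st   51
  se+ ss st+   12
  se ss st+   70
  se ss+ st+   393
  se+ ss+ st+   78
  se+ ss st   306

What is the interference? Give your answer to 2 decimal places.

The two most frequent reciprocal classes, se+ ss st and se ss+ st+, are the parental types, so the F1 was se+ ss st / se ss+ st+.
The two rarest classes, se+ ss st+ and se ss+ st, are the double crossovers. Comparing them with the parentals, only the st allele has switched, so st is the middle locus and the order is se – st – ss.
se–st: (156 + 24)/1000 = 0.1800; st–ss: (121 + 24)/1000 = 0.1450.
Expected DCO frequency = 0.1800 × 0.1450 ≈ 0.02610; observed = 24/1000 ≈ 0.02400.
Coefficient of coincidence = 0.02400/0.02610 ≈ 0.92; interference = 1 − 0.92 = 0.08.

0.08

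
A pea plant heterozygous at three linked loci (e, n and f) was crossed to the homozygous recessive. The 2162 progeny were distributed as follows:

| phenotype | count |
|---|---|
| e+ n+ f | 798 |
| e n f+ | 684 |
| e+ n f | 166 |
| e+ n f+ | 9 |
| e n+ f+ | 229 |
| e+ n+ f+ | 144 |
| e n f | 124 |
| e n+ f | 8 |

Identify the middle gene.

e

The two most frequent reciprocal classes, e n f+ and e+ n+ f, are the parental types, so the F1 was e n f+ / e+ n+ f.
The two rarest classes, e+ n f+ and e n+ f, are the double crossovers. Comparing them with the parentals, only the e allele has switched, so e is the middle locus and the order is f – e – n.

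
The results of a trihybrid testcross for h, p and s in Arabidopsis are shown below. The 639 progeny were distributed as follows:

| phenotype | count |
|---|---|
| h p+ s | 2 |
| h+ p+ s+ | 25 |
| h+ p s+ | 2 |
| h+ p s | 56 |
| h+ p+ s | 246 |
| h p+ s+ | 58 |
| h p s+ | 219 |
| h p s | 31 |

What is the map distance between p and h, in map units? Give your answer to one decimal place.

18.5 map units

The two most frequent reciprocal classes, h+ p+ s and h p s+, are the parental types, so the F1 was h+ p+ s / h p s+.
The two rarest classes, h p+ s and h+ p s+, are the double crossovers. Comparing them with the parentals, only the h allele has switched, so h is the middle locus and the order is p – h – s.
Crossovers in the p–h interval produce the single-crossover classes h+ p s and h p+ s+ (56 + 58 = 114) plus the double crossovers (4).
RF(p–h) = (114 + 4) / 639 = 118/639 = 0.1847 → 18.5 map units.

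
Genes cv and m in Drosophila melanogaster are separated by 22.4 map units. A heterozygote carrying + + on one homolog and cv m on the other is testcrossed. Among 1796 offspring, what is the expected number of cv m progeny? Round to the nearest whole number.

A map distance of 22.4 map units corresponds to a recombination frequency of 0.224.
The F1 is + + / cv m, so cv m is a parental gamete class with expected frequency (1 − r)/2 = 0.776/2 = 0.3880.
Expected number = 0.3880 × 1796 = 696.85 ≈ 697.

697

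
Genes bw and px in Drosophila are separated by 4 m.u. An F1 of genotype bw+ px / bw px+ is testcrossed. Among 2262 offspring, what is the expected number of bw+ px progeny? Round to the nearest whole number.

A map distance of 4 m.u. corresponds to a recombination frequency of 0.040.
The F1 is bw+ px / bw px+, so bw+ px is a parental gamete class with expected frequency (1 − r)/2 = 0.960/2 = 0.4800.
Expected number = 0.4800 × 2262 = 1085.76 ≈ 1086.

1086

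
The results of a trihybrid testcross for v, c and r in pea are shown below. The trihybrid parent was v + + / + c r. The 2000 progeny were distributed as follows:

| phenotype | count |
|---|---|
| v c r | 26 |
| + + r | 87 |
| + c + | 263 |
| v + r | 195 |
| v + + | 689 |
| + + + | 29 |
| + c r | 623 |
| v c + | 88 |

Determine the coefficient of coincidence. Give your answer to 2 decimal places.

The two rarest classes, + + + and v c r, are the double crossovers. Comparing them with the parentals, only the v allele has switched, so v is the middle locus and the order is c – v – r.
c–v: (175 + 55)/2000 = 0.1150; v–r: (458 + 55)/2000 = 0.2565.
Expected DCO frequency = 0.1150 × 0.2565 ≈ 0.02950; observed = 55/2000 ≈ 0.02750.
Coefficient of coincidence = 0.02750/0.02950 ≈ 0.93.

0.93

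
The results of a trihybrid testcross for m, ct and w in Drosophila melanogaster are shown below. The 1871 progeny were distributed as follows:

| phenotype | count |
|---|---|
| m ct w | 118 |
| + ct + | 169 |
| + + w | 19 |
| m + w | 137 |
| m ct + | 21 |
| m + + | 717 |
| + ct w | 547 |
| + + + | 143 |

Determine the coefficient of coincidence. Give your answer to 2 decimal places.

The two most frequent reciprocal classes, + ct w and m + +, are the parental types, so the F1 was + ct w / m + +.
The two rarest classes, + + w and m ct +, are the double crossovers. Comparing them with the parentals, only the ct allele has switched, so ct is the middle locus and the order is w – ct – m.
w–ct: (306 + 40)/1871 = 0.1849; ct–m: (261 + 40)/1871 = 0.1609.
Expected DCO frequency = 0.1849 × 0.1609 ≈ 0.02975; observed = 40/1871 ≈ 0.02138.
Coefficient of coincidence = 0.02138/0.02975 ≈ 0.72.

0.72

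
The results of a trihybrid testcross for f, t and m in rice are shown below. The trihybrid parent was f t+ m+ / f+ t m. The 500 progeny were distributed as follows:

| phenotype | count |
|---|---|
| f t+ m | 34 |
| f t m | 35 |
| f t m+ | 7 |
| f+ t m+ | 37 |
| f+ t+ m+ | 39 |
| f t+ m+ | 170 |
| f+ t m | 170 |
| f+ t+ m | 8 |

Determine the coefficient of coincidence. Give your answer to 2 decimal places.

0.98

The two rarest classes, f t m+ and f+ t+ m, are the double crossovers. Comparing them with the parentals, only the t allele has switched, so t is the middle locus and the order is f – t – m.
f–t: (74 + 15)/500 = 0.1780; t–m: (71 + 15)/500 = 0.1720.
Expected DCO frequency = 0.1780 × 0.1720 ≈ 0.03062; observed = 15/500 ≈ 0.03000.
Coefficient of coincidence = 0.03000/0.03062 ≈ 0.98.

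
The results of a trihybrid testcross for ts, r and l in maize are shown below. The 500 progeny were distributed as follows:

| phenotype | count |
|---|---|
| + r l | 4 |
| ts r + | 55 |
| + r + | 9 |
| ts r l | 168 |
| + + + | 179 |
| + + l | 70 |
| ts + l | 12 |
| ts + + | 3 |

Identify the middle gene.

ts

The two most frequent reciprocal classes, + + + and ts r l, are the parental types, so the F1 was + + + / ts r l.
The two rarest classes, ts + + and + r l, are the double crossovers. Comparing them with the parentals, only the ts allele has switched, so ts is the middle locus and the order is r – ts – l.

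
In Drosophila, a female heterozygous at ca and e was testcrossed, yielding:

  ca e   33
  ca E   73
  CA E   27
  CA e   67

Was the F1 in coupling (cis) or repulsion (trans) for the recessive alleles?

The two most frequent classes are CA e (67) and ca E (73); these are the parental (non-recombinant) types.
So the F1 carried CA e on one chromosome and ca E on the other — the recessive alleles are on opposite chromosomes (trans / repulsion).

trans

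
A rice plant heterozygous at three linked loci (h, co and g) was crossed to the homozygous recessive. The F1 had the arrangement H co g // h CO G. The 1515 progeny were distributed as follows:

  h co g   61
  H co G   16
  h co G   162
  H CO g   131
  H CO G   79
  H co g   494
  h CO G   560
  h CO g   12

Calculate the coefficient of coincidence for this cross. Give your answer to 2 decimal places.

0.79

The two rarest classes, H co G and h CO g, are the double crossovers. Comparing them with the parentals, only the g allele has switched, so g is the middle locus and the order is h – g – co.
h–g: (140 + 28)/1515 = 0.1109; g–co: (293 + 28)/1515 = 0.2119.
Expected DCO frequency = 0.1109 × 0.2119 ≈ 0.02350; observed = 28/1515 ≈ 0.01848.
Coefficient of coincidence = 0.01848/0.02350 ≈ 0.79.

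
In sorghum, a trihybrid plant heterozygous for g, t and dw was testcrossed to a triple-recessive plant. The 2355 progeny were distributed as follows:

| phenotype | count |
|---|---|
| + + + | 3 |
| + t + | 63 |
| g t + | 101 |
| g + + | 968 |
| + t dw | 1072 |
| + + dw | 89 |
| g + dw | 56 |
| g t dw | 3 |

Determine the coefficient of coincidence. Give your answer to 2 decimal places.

0.58

The two most frequent reciprocal classes, + t dw and g + +, are the parental types, so the F1 was + t dw / g + +.
The two rarest classes, g t dw and + + +, are the double crossovers. Comparing them with the parentals, only the g allele has switched, so g is the middle locus and the order is t – g – dw.
t–g: (190 + 6)/2355 = 0.0832; g–dw: (119 + 6)/2355 = 0.0531.
Expected DCO frequency = 0.0832 × 0.0531 ≈ 0.00442; observed = 6/2355 ≈ 0.00255.
Coefficient of coincidence = 0.00255/0.00442 ≈ 0.58.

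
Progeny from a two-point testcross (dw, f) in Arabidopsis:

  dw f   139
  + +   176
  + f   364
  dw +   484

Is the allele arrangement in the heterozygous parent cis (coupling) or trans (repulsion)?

The two most frequent classes are + f (364) and dw + (484); these are the parental (non-recombinant) types.
So the F1 carried + f on one chromosome and dw + on the other — the recessive alleles are on opposite chromosomes (trans / repulsion).

trans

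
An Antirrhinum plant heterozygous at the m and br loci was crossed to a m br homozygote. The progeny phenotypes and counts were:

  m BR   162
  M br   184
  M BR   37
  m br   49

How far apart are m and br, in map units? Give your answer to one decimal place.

The two most frequent classes, M br (184) and m BR (162), are the parental types, so the F1 was M br / m BR.
The recombinant classes are M BR and m br: 37 + 49 = 86.
Recombination frequency = 86/432 = 0.1991 ≈ 19.9%, i.e. 19.9 map units.

19.9 map units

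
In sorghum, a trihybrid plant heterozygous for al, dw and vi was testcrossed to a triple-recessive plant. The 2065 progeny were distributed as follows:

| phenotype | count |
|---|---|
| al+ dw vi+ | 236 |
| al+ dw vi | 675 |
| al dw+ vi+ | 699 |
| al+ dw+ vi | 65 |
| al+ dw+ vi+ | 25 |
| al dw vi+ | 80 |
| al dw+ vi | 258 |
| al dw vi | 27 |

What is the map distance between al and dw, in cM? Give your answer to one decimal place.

The two most frequent reciprocal classes, al+ dw vi and al dw+ vi+, are the parental types, so the F1 was al+ dw vi / al dw+ vi+.
The two rarest classes, al dw vi and al+ dw+ vi+, are the double crossovers. Comparing them with the parentals, only the al allele has switched, so al is the middle locus and the order is dw – al – vi.
Crossovers in the dw–al interval produce the single-crossover classes al+ dw+ vi and al dw vi+ (65 + 80 = 145) plus the double crossovers (52).
RF(dw–al) = (145 + 52) / 2065 = 197/2065 = 0.0954 → 9.5 cM.

9.5 cM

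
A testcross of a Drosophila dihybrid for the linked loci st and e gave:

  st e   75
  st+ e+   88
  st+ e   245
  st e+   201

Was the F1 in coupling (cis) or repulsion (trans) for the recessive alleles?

The two most frequent classes are st+ e (245) and st e+ (201); these are the parental (non-recombinant) types.
So the F1 carried st+ e on one chromosome and st e+ on the other — the recessive alleles are on opposite chromosomes (trans / repulsion).

trans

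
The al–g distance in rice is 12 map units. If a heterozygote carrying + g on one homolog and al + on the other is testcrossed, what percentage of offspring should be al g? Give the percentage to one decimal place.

A map distance of 12 map units corresponds to a recombination frequency of 0.120.
The F1 is + g / al +, so al g is a recombinant gamete class with expected frequency r/2 = 0.120/2 = 0.0600.
That is 0.0600 = 6.0% of the progeny.

6.0%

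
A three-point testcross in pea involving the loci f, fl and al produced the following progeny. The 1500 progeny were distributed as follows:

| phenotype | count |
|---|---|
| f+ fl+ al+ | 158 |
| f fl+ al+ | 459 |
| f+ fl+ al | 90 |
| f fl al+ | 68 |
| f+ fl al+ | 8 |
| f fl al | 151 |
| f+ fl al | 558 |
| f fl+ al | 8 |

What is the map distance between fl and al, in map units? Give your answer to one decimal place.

11.6 map units

The two most frequent reciprocal classes, f fl+ al+ and f+ fl al, are the parental types, so the F1 was f fl+ al+ / f+ fl al.
The two rarest classes, f fl+ al and f+ fl al+, are the double crossovers. Comparing them with the parentals, only the al allele has switched, so al is the middle locus and the order is f – al – fl.
Crossovers in the al–fl interval produce the single-crossover classes f fl al+ and f+ fl+ al (68 + 90 = 158) plus the double crossovers (16).
RF(al–fl) = (158 + 16) / 1500 = 174/1500 = 0.1160 → 11.6 map units.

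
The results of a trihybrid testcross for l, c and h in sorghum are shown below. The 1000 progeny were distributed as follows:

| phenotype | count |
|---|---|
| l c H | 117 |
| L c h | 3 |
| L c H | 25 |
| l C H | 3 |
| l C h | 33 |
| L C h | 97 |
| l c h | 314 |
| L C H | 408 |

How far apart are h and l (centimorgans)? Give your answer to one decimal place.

The two most frequent reciprocal classes, L C H and l c h, are the parental types, so the F1 was L C H / l c h.
The two rarest classes, l C H and L c h, are the double crossovers. Comparing them with the parentals, only the l allele has switched, so l is the middle locus and the order is h – l – c.
Crossovers in the h–l interval produce the single-crossover classes L C h and l c H (97 + 117 = 214) plus the double crossovers (6).
RF(h–l) = (214 + 6) / 1000 = 220/1000 = 0.2200 → 22.0 centimorgans.

22.0 centimorgans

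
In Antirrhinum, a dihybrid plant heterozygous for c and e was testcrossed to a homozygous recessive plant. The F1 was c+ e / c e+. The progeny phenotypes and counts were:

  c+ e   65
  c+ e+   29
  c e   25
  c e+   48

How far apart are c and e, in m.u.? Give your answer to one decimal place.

The recombinant classes are c+ e+ and c e: 29 + 25 = 54.
Recombination frequency = 54/167 = 0.3234 ≈ 32.3%, i.e. 32.3 m.u.

32.3 m.u.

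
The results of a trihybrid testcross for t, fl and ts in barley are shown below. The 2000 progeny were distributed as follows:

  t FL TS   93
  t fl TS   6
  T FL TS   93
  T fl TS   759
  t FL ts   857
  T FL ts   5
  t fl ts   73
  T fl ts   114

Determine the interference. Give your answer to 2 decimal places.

0.43

The two most frequent reciprocal classes, T fl TS and t FL ts, are the parental types, so the F1 was T fl TS / t FL ts.
The two rarest classes, t fl TS and T FL ts, are the double crossovers. Comparing them with the parentals, only the t allele has switched, so t is the middle locus and the order is fl – t – ts.
fl–t: (166 + 11)/2000 = 0.0885; t–ts: (207 + 11)/2000 = 0.1090.
Expected DCO frequency = 0.0885 × 0.1090 ≈ 0.00965; observed = 11/2000 ≈ 0.00550.
Coefficient of coincidence = 0.00550/0.00965 ≈ 0.57; interference = 1 − 0.57 = 0.43.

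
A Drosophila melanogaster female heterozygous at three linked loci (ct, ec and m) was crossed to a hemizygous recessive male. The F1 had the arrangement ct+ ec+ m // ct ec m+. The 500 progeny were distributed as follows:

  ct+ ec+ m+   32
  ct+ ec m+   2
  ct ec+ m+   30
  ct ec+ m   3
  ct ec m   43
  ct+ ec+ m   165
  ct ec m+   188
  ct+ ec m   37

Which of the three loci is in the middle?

ct

The two rarest classes, ct ec+ m and ct+ ec m+, are the double crossovers. Comparing them with the parentals, only the ct allele has switched, so ct is the middle locus and the order is ec – ct – m.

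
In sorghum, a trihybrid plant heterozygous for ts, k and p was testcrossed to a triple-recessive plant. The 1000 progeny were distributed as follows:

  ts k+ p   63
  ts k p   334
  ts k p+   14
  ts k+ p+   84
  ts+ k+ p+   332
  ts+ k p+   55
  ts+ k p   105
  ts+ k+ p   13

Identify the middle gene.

The two most frequent reciprocal classes, ts+ k+ p+ and ts k p, are the parental types, so the F1 was ts+ k+ p+ / ts k p.
The two rarest classes, ts+ k+ p and ts k p+, are the double crossovers. Comparing them with the parentals, only the p allele has switched, so p is the middle locus and the order is ts – p – k.

p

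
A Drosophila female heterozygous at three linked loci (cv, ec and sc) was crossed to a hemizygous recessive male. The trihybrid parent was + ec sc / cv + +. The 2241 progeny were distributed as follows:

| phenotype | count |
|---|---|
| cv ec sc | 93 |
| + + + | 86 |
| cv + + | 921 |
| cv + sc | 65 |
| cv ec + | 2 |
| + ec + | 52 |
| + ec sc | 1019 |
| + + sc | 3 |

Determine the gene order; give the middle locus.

The two rarest classes, + + sc and cv ec +, are the double crossovers. Comparing them with the parentals, only the ec allele has switched, so ec is the middle locus and the order is cv – ec – sc.

ec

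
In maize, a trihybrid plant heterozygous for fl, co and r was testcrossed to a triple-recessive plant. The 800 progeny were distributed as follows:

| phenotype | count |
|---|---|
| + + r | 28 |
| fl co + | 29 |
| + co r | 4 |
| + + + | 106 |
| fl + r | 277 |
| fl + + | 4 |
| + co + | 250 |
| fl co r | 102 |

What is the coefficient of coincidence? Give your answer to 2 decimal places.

The two most frequent reciprocal classes, fl + r and + co +, are the parental types, so the F1 was fl + r / + co +.
The two rarest classes, fl + + and + co r, are the double crossovers. Comparing them with the parentals, only the r allele has switched, so r is the middle locus and the order is fl – r – co.
fl–r: (57 + 8)/800 = 0.0813; r–co: (208 + 8)/800 = 0.2700.
Expected DCO frequency = 0.0813 × 0.2700 ≈ 0.02195; observed = 8/800 ≈ 0.01000.
Coefficient of coincidence = 0.01000/0.02195 ≈ 0.46.

0.46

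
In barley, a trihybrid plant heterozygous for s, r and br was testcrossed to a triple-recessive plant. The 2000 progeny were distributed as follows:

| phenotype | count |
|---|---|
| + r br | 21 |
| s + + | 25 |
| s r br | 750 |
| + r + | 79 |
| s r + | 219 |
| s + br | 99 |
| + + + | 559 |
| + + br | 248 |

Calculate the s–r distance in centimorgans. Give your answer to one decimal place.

11.2 centimorgans

The two most frequent reciprocal classes, s r br and + + +, are the parental types, so the F1 was s r br / + + +.
The two rarest classes, + r br and s + +, are the double crossovers. Comparing them with the parentals, only the s allele has switched, so s is the middle locus and the order is r – s – br.
Crossovers in the r–s interval produce the single-crossover classes s + br and + r + (99 + 79 = 178) plus the double crossovers (46).
RF(r–s) = (178 + 46) / 2000 = 224/2000 = 0.1120 → 11.2 centimorgans.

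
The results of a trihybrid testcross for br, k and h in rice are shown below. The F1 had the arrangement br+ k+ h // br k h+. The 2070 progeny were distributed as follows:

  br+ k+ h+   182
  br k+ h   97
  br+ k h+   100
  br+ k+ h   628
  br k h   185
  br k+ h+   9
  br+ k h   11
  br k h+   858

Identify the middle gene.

The two rarest classes, br+ k h and br k+ h+, are the double crossovers. Comparing them with the parentals, only the k allele has switched, so k is the middle locus and the order is h – k – br.

k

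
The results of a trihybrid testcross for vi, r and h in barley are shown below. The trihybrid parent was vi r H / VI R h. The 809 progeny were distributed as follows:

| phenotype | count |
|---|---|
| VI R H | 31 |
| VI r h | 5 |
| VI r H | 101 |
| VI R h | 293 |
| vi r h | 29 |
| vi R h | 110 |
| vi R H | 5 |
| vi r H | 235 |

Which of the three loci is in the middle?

r

The two rarest classes, vi R H and VI r h, are the double crossovers. Comparing them with the parentals, only the r allele has switched, so r is the middle locus and the order is vi – r – h.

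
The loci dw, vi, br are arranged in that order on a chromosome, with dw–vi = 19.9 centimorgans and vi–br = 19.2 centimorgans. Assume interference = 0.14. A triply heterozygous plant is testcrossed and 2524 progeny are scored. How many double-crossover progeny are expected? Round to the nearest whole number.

Map distances give recombination frequencies of 0.199 and 0.192 for the two intervals.
With interference 0.14 (so coincidence = 0.86), expected double-crossover frequency = 0.199 × 0.192 × 0.86 = 0.03286.
Expected number = 0.03286 × 2524 = 82.94 ≈ 83.

83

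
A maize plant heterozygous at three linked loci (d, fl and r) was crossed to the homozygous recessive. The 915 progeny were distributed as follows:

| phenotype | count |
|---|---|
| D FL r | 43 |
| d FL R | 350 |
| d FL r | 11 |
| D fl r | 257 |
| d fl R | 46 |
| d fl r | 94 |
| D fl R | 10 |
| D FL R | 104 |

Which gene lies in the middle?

The two most frequent reciprocal classes, D fl r and d FL R, are the parental types, so the F1 was D fl r / d FL R.
The two rarest classes, D fl R and d FL r, are the double crossovers. Comparing them with the parentals, only the r allele has switched, so r is the middle locus and the order is fl – r – d.

r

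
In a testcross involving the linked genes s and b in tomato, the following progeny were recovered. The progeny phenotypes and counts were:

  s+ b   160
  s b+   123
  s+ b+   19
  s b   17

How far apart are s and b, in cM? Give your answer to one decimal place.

The two most frequent classes, s+ b (160) and s b+ (123), are the parental types, so the F1 was s+ b / s b+.
The recombinant classes are s+ b+ and s b: 19 + 17 = 36.
Recombination frequency = 36/319 = 0.1129 ≈ 11.3%, i.e. 11.3 cM.

11.3 cM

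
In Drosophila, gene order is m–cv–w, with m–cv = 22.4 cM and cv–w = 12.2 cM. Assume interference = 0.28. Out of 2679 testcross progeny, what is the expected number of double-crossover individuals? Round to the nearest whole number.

Map distances give recombination frequencies of 0.224 and 0.122 for the two intervals.
With interference 0.28 (so coincidence = 0.72), expected double-crossover frequency = 0.224 × 0.122 × 0.72 = 0.01968.
Expected number = 0.01968 × 2679 = 52.71 ≈ 53.

53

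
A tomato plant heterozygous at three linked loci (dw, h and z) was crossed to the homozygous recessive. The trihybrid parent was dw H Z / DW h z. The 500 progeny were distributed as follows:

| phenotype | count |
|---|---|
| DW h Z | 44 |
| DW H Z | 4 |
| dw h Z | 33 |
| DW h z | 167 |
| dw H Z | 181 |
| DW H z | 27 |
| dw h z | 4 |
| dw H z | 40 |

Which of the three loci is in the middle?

The two rarest classes, DW H Z and dw h z, are the double crossovers. Comparing them with the parentals, only the dw allele has switched, so dw is the middle locus and the order is z – dw – h.

dw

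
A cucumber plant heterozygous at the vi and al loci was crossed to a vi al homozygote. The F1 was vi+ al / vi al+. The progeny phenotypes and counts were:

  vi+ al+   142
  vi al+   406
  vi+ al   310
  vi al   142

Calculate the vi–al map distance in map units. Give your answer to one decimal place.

28.4 map units

The recombinant classes are vi+ al+ and vi al: 142 + 142 = 284.
Recombination frequency = 284/1000 = 0.2840 ≈ 28.4%, i.e. 28.4 map units.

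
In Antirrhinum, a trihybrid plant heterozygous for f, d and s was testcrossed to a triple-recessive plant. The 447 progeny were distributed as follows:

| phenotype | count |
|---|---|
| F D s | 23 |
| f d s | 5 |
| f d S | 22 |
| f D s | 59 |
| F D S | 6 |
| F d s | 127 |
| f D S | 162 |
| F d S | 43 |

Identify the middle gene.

The two most frequent reciprocal classes, f D S and F d s, are the parental types, so the F1 was f D S / F d s.
The two rarest classes, F D S and f d s, are the double crossovers. Comparing them with the parentals, only the f allele has switched, so f is the middle locus and the order is s – f – d.

f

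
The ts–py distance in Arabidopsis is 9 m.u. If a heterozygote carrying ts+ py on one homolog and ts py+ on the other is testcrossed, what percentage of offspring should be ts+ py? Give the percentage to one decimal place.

45.5%

A map distance of 9 m.u. corresponds to a recombination frequency of 0.090.
The F1 is ts+ py / ts py+, so ts+ py is a parental gamete class with expected frequency (1 − r)/2 = 0.910/2 = 0.4550.
That is 0.4550 = 45.5% of the progeny.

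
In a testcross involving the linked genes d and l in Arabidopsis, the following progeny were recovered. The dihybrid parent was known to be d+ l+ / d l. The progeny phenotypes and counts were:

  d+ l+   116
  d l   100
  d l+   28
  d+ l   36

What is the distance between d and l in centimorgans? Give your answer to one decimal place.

The recombinant classes are d+ l and d l+: 36 + 28 = 64.
Recombination frequency = 64/280 = 0.2286 ≈ 22.9%, i.e. 22.9 centimorgans.

22.9 centimorgans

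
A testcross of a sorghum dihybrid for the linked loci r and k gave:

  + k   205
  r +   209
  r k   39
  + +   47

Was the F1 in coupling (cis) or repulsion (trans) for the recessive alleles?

trans

The two most frequent classes are + k (205) and r + (209); these are the parental (non-recombinant) types.
So the F1 carried + k on one chromosome and r + on the other — the recessive alleles are on opposite chromosomes (trans / repulsion).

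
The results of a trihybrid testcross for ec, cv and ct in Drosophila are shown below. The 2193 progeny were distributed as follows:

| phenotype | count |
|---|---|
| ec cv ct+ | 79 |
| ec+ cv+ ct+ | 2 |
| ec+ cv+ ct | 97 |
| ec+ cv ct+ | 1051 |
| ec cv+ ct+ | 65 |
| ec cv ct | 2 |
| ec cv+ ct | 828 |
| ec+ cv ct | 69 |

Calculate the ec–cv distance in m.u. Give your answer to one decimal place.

8.2 m.u.

The two most frequent reciprocal classes, ec cv+ ct and ec+ cv ct+, are the parental types, so the F1 was ec cv+ ct / ec+ cv ct+.
The two rarest classes, ec cv ct and ec+ cv+ ct+, are the double crossovers. Comparing them with the parentals, only the cv allele has switched, so cv is the middle locus and the order is ct – cv – ec.
Crossovers in the cv–ec interval produce the single-crossover classes ec+ cv+ ct and ec cv ct+ (97 + 79 = 176) plus the double crossovers (4).
RF(cv–ec) = (176 + 4) / 2193 = 180/2193 = 0.0821 → 8.2 m.u.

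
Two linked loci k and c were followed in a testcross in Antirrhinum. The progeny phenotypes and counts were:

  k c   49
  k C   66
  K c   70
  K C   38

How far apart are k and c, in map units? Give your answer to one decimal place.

39.0 map units

The two most frequent classes, K c (70) and k C (66), are the parental types, so the F1 was K c / k C.
The recombinant classes are K C and k c: 38 + 49 = 87.
Recombination frequency = 87/223 = 0.3901 ≈ 39.0%, i.e. 39.0 map units.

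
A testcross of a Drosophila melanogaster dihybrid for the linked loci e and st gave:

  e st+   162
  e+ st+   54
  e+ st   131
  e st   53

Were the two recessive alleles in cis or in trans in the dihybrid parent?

trans

The two most frequent classes are e+ st (131) and e st+ (162); these are the parental (non-recombinant) types.
So the F1 carried e+ st on one chromosome and e st+ on the other — the recessive alleles are on opposite chromosomes (trans / repulsion).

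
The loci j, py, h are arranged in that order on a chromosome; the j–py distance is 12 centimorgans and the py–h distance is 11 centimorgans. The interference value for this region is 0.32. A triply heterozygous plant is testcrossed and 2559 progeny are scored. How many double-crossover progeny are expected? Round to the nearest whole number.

Map distances give recombination frequencies of 0.120 and 0.110 for the two intervals.
With interference 0.32 (so coincidence = 0.68), expected double-crossover frequency = 0.120 × 0.110 × 0.68 = 0.00898.
Expected number = 0.00898 × 2559 = 22.97 ≈ 23.

23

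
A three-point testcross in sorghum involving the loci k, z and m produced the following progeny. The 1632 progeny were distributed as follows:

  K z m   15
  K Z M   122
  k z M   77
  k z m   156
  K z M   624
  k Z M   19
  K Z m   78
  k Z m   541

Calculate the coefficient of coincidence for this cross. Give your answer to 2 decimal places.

0.94

The two most frequent reciprocal classes, k Z m and K z M, are the parental types, so the F1 was k Z m / K z M.
The two rarest classes, k Z M and K z m, are the double crossovers. Comparing them with the parentals, only the m allele has switched, so m is the middle locus and the order is z – m – k.
z–m: (278 + 34)/1632 = 0.1912; m–k: (155 + 34)/1632 = 0.1158.
Expected DCO frequency = 0.1912 × 0.1158 ≈ 0.02214; observed = 34/1632 ≈ 0.02083.
Coefficient of coincidence = 0.02083/0.02214 ≈ 0.94.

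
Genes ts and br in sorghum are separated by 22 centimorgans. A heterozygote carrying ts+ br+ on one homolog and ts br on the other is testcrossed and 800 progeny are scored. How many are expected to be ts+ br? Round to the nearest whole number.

88

A map distance of 22 centimorgans corresponds to a recombination frequency of 0.220.
The F1 is ts+ br+ / ts br, so ts+ br is a recombinant gamete class with expected frequency r/2 = 0.220/2 = 0.1100.
Expected number = 0.1100 × 800 = 88.00 ≈ 88.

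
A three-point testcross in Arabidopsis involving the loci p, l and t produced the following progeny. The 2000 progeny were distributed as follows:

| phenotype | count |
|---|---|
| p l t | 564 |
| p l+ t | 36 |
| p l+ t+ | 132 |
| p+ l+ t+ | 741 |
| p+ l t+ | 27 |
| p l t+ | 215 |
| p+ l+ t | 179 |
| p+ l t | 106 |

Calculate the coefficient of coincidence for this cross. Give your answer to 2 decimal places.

0.92

The two most frequent reciprocal classes, p l t and p+ l+ t+, are the parental types, so the F1 was p l t / p+ l+ t+.
The two rarest classes, p l+ t and p+ l t+, are the double crossovers. Comparing them with the parentals, only the l allele has switched, so l is the middle locus and the order is t – l – p.
t–l: (394 + 63)/2000 = 0.2285; l–p: (238 + 63)/2000 = 0.1505.
Expected DCO frequency = 0.2285 × 0.1505 ≈ 0.03439; observed = 63/2000 ≈ 0.03150.
Coefficient of coincidence = 0.03150/0.03439 ≈ 0.92.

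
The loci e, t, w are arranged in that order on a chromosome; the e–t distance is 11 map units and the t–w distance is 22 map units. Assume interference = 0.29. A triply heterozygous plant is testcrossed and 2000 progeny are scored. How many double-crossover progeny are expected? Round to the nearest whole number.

34

Map distances give recombination frequencies of 0.110 and 0.220 for the two intervals.
With interference 0.29 (so coincidence = 0.71), expected double-crossover frequency = 0.110 × 0.220 × 0.71 = 0.01718.
Expected number = 0.01718 × 2000 = 34.36 ≈ 34.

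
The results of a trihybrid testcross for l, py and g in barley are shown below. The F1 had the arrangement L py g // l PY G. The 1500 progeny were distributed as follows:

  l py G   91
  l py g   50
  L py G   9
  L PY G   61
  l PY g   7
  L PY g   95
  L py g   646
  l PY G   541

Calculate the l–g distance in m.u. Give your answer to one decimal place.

8.5 m.u.

The two rarest classes, L py G and l PY g, are the double crossovers. Comparing them with the parentals, only the g allele has switched, so g is the middle locus and the order is l – g – py.
Crossovers in the l–g interval produce the single-crossover classes l py g and L PY G (50 + 61 = 111) plus the double crossovers (16).
RF(l–g) = (111 + 16) / 1500 = 127/1500 = 0.0847 → 8.5 m.u.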